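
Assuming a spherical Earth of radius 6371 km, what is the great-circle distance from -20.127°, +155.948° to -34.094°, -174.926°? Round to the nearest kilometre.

3257 km

Δλ = -174.926 − 155.948 = -330.874°; wrapped into (−180°, 180°]: 29.126°.
Δφ = -34.094 − -20.127 = -13.967°.
a = sin²(Δφ/2) + cos φ₁ · cos φ₂ · sin²(Δλ/2) = 0.063942.
c = 2·atan2(√a, √(1−a)) = 0.51129 rad → d = 6371·c ≈ 3257.41 km.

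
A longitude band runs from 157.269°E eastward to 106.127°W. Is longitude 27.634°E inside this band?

No

Band width going east from +157.269° to -106.127°: ((-106.127 − 157.269) mod 360) = 96.604°.
Offset of +27.634° east of the west edge: ((27.634 − 157.269) mod 360) = 230.365°.
230.365° > 96.604° ⇒ outside.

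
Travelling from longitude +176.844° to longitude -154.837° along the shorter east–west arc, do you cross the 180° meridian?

Naïve |-154.837 − 176.844| = 331.681° > 180°, so the shorter arc goes the other way round — across 180°.
Signed shortest Δλ = ((-154.837 − 176.844 + 180) mod 360) − 180 = 28.319°.
Going east by 28.319° from +176.844° passes through 180° before reaching -154.837°.

Yes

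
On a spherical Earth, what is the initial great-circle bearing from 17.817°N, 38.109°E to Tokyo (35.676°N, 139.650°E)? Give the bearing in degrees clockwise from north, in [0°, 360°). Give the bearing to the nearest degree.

53°

Δλ = 139.650 − 38.109 = 101.541°.
θ = atan2( sin Δλ · cos φ₂ , cos φ₁ · sin φ₂ − sin φ₁ · cos φ₂ · cos Δλ )
  = atan2(0.79590, 0.60496) = 52.762° → normalised to [0°, 360°): 52.762°.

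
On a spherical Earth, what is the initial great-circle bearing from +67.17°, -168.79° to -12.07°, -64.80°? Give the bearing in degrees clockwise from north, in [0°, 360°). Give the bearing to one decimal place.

Δλ = -64.80 − -168.79 = 103.99°.
θ = atan2( sin Δλ · cos φ₂ , cos φ₁ · sin φ₂ − sin φ₁ · cos φ₂ · cos Δλ )
  = atan2(0.94889, 0.13675) = 81.799° → normalised to [0°, 360°): 81.799°.

81.8°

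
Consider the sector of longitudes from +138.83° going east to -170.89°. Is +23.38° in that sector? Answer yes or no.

No

Band width going east from +138.83° to -170.89°: ((-170.89 − 138.83) mod 360) = 50.28°.
Offset of +23.38° east of the west edge: ((23.38 − 138.83) mod 360) = 244.55°.
244.55° > 50.28° ⇒ outside.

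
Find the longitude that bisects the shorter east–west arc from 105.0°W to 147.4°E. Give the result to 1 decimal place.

Signed shortest Δλ from -105.0° to +147.4° is -107.6°.
Midpoint longitude = -105.0° + (-107.6°)/2 = -105.0° − 53.8° = -158.8°.
(The naïve average (-105.0 + +147.4)/2 = 21.2° is on the wrong side of the globe.)

158.8°W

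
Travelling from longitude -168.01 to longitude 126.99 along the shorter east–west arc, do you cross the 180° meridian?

Naïve |126.99 − -168.01| = 295.0° > 180°, so the shorter arc goes the other way round — across 180°.
Signed shortest Δλ = ((126.99 − -168.01 + 180) mod 360) − 180 = -65.0°.
Going west by 65.0° from -168.01° passes through 180° before reaching +126.99°.

Yes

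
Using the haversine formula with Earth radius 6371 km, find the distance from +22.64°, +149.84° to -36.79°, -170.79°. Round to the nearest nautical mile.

4207 nmi

Δλ = -170.79 − 149.84 = -320.63°; wrapped into (−180°, 180°]: 39.37°.
Δφ = -36.79 − 22.64 = -59.43°.
a = sin²(Δφ/2) + cos φ₁ · cos φ₂ · sin²(Δλ/2) = 0.329571.
c = 2·atan2(√a, √(1−a)) = 1.22297 rad → d = 6371·c ≈ 7791.52 km ≈ 4207.09 nmi.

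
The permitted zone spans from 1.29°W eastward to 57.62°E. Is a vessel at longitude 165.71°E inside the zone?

No

Band width going east from -1.29° to +57.62°: ((57.62 − -1.29) mod 360) = 58.91°.
Offset of +165.71° east of the west edge: ((165.71 − -1.29) mod 360) = 167.00°.
167.00° > 58.91° ⇒ outside.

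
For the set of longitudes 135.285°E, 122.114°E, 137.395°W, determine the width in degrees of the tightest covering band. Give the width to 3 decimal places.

100.491°

Sort the longitudes: -137.395°, +122.114°, +135.285°.
Eastward gaps between consecutive values (wrapping around): 259.509°, 13.171°, 87.320°.
Largest gap = 259.509° ⇒ minimal covering band is its complement: 360° − 259.509° = 100.491°.
Band runs from +122.114° eastward to -137.395°, crossing the antimeridian.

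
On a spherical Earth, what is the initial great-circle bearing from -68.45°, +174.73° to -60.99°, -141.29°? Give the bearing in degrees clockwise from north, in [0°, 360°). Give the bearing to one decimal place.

89.4°

Δλ = -141.29 − 174.73 = -316.02°; wrapped into (−180°, 180°]: 43.98°.
θ = atan2( sin Δλ · cos φ₂ , cos φ₁ · sin φ₂ − sin φ₁ · cos φ₂ · cos Δλ )
  = atan2(0.33676, 0.00335) = 89.430° → normalised to [0°, 360°): 89.430°.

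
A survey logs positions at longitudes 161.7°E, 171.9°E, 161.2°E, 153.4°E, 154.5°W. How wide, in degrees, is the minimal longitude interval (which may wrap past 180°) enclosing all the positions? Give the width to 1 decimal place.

52.1°

Sort the longitudes: -154.5°, +153.4°, +161.2°, +161.7°, +171.9°.
Eastward gaps between consecutive values (wrapping around): 307.9°, 7.8°, 0.5°, 10.2°, 33.6°.
Largest gap = 307.9° ⇒ minimal covering band is its complement: 360° − 307.9° = 52.1°.
Band runs from +153.4° eastward to -154.5°, crossing the antimeridian.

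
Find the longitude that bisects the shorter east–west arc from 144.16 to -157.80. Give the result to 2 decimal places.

+173.18°

Signed shortest Δλ from +144.16° to -157.80° is +58.04°.
Midpoint longitude = +144.16° + (+58.04°)/2 = +144.16° + 29.02° = +173.18°.
(The naïve average (+144.16 + -157.80)/2 = -6.82° is on the wrong side of the globe.)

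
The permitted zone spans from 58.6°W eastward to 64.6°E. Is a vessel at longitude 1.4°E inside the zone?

Band width going east from -58.6° to +64.6°: ((64.6 − -58.6) mod 360) = 123.2°.
Offset of +1.4° east of the west edge: ((1.4 − -58.6) mod 360) = 60.0°.
60.0° ≤ 123.2° ⇒ inside.

Yes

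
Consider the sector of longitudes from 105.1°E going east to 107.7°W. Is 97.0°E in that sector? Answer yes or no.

No

Band width going east from +105.1° to -107.7°: ((-107.7 − 105.1) mod 360) = 147.2°.
Offset of +97.0° east of the west edge: ((97.0 − 105.1) mod 360) = 351.9°.
351.9° > 147.2° ⇒ outside.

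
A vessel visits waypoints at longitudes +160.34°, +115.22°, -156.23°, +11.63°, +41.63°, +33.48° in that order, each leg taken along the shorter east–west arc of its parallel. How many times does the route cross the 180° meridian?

Leg 1: +160.34° → +115.22°, shortest Δλ = -45.12° (west) — does not cross 180°.
Leg 2: +115.22° → -156.23°, shortest Δλ = 88.55° (east) — crosses 180°.
Leg 3: -156.23° → +11.63°, shortest Δλ = 167.86° (east) — does not cross 180°.
Leg 4: +11.63° → +41.63°, shortest Δλ = 30.0° (east) — does not cross 180°.
Leg 5: +41.63° → +33.48°, shortest Δλ = -8.15° (west) — does not cross 180°.
Total crossings: 1.

1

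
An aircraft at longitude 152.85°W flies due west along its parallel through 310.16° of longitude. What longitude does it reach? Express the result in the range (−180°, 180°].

103.01°W

Start at -152.85°; shift −310.16° → -463.01°.
-463.01° lies outside (−180°, 180°]; add 360° → -103.01°.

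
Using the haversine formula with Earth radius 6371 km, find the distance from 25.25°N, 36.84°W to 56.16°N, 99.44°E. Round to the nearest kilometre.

10069 km

Δλ = 99.44 − -36.84 = 136.28°.
Δφ = 56.16 − 25.25 = 30.91°.
a = sin²(Δφ/2) + cos φ₁ · cos φ₂ · sin²(Δλ/2) = 0.504854.
c = 2·atan2(√a, √(1−a)) = 1.58050 rad → d = 6371·c ≈ 10069.40 km.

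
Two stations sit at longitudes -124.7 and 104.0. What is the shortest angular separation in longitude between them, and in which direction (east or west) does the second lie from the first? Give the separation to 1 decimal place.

Raw difference: 104.0 − -124.7 = 228.7°.
Normalise into (−180°, 180°]: 228.7° − 360° = -131.3°.
Negative ⇒ the second point lies to the west; separation 131.3°.

131.3° west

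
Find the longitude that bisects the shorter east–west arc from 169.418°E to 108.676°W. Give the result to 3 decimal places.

149.629°W

Signed shortest Δλ from +169.418° to -108.676° is +81.906°.
Midpoint longitude = +169.418° + (+81.906°)/2 = +169.418° + 40.953° = +210.371°.
Normalise into (−180°, 180°]: -149.629°.
(The naïve average (+169.418 + -108.676)/2 = 30.371° is on the wrong side of the globe.)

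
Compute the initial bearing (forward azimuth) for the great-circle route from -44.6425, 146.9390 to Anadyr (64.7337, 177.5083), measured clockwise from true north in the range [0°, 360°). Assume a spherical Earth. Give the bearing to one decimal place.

13.5°

Δλ = 177.5083 − 146.9390 = 30.5693°.
θ = atan2( sin Δλ · cos φ₂ , cos φ₁ · sin φ₂ − sin φ₁ · cos φ₂ · cos Δλ )
  = atan2(0.21708, 0.90168) = 13.536° → normalised to [0°, 360°): 13.536°.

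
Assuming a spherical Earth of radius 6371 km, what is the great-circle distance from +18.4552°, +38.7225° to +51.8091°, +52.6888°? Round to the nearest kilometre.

3905 km

Δλ = 52.6888 − 38.7225 = 13.9663°.
Δφ = 51.8091 − 18.4552 = 33.3539°.
a = sin²(Δφ/2) + cos φ₁ · cos φ₂ · sin²(Δλ/2) = 0.091024.
c = 2·atan2(√a, √(1−a)) = 0.61295 rad → d = 6371·c ≈ 3905.12 km.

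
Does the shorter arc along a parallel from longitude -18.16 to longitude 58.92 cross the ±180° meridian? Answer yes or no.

Signed shortest Δλ = ((58.92 − -18.16 + 180) mod 360) − 180 = 77.08°.
Going east by 77.08° from -18.16° reaches +58.92° without touching 180°.

No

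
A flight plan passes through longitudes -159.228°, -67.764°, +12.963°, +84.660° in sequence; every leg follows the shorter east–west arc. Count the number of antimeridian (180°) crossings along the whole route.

Leg 1: -159.228° → -67.764°, shortest Δλ = 91.464° (east) — does not cross 180°.
Leg 2: -67.764° → +12.963°, shortest Δλ = 80.727° (east) — does not cross 180°.
Leg 3: +12.963° → +84.660°, shortest Δλ = 71.697° (east) — does not cross 180°.
Total crossings: 0.

0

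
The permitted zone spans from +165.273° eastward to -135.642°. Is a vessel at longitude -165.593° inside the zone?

Band width going east from +165.273° to -135.642°: ((-135.642 − 165.273) mod 360) = 59.085°.
Offset of -165.593° east of the west edge: ((-165.593 − 165.273) mod 360) = 29.134°.
29.134° ≤ 59.085° ⇒ inside.

Yes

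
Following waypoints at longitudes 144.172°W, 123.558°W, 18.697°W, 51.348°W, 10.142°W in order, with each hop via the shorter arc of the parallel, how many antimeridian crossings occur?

0

Leg 1: -144.172° → -123.558°, shortest Δλ = 20.614° (east) — does not cross 180°.
Leg 2: -123.558° → -18.697°, shortest Δλ = 104.861° (east) — does not cross 180°.
Leg 3: -18.697° → -51.348°, shortest Δλ = -32.651° (west) — does not cross 180°.
Leg 4: -51.348° → -10.142°, shortest Δλ = 41.206° (east) — does not cross 180°.
Total crossings: 0.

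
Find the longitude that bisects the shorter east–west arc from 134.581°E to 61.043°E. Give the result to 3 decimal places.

Signed shortest Δλ from +134.581° to +61.043° is -73.538°.
Midpoint longitude = +134.581° + (-73.538°)/2 = +134.581° − 36.769° = +97.812°.

97.812°E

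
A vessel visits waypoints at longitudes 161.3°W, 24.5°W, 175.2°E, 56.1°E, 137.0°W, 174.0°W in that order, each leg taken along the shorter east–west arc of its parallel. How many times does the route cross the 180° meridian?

Leg 1: -161.3° → -24.5°, shortest Δλ = 136.8° (east) — does not cross 180°.
Leg 2: -24.5° → +175.2°, shortest Δλ = -160.3° (west) — crosses 180°.
Leg 3: +175.2° → +56.1°, shortest Δλ = -119.1° (west) — does not cross 180°.
Leg 4: +56.1° → -137.0°, shortest Δλ = 166.9° (east) — crosses 180°.
Leg 5: -137.0° → -174.0°, shortest Δλ = -37.0° (west) — does not cross 180°.
Total crossings: 2.

2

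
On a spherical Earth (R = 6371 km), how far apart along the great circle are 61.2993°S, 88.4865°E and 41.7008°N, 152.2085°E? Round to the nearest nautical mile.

6913 nmi

Δλ = 152.2085 − 88.4865 = 63.7220°.
Δφ = 41.7008 − -61.2993 = 103.0001°.
a = sin²(Δφ/2) + cos φ₁ · cos φ₂ · sin²(Δλ/2) = 0.712383.
c = 2·atan2(√a, √(1−a)) = 2.00950 rad → d = 6371·c ≈ 12802.53 km ≈ 6912.81 nmi.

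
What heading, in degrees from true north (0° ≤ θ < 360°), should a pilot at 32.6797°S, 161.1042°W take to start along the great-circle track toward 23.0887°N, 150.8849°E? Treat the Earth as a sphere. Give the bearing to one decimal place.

314.1°

Δλ = 150.8849 − -161.1042 = 311.9891°; wrapped into (−180°, 180°]: -48.0109°.
θ = atan2( sin Δλ · cos φ₂ , cos φ₁ · sin φ₂ − sin φ₁ · cos φ₂ · cos Δλ )
  = atan2(-0.68374, 0.66236) = -45.910° → normalised to [0°, 360°): 314.090°.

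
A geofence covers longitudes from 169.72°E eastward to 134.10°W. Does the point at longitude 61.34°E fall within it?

Band width going east from +169.72° to -134.10°: ((-134.10 − 169.72) mod 360) = 56.18°.
Offset of +61.34° east of the west edge: ((61.34 − 169.72) mod 360) = 251.62°.
251.62° > 56.18° ⇒ outside.

No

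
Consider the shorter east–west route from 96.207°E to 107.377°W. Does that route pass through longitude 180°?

Naïve |-107.377 − 96.207| = 203.584° > 180°, so the shorter arc goes the other way round — across 180°.
Signed shortest Δλ = ((-107.377 − 96.207 + 180) mod 360) − 180 = 156.416°.
Going east by 156.416° from +96.207° passes through 180° before reaching -107.377°.

Yes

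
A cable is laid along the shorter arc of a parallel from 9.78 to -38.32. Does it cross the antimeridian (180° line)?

Signed shortest Δλ = ((-38.32 − 9.78 + 180) mod 360) − 180 = -48.1°.
Going west by 48.1° from +9.78° reaches -38.32° without touching 180°.

No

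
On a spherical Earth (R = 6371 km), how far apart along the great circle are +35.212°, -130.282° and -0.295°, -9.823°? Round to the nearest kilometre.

Δλ = -9.823 − -130.282 = 120.459°.
Δφ = -0.295 − 35.212 = -35.507°.
a = sin²(Δφ/2) + cos φ₁ · cos φ₂ · sin²(Δλ/2) = 0.708565.
c = 2·atan2(√a, √(1−a)) = 2.00108 rad → d = 6371·c ≈ 12748.89 km.

12749 km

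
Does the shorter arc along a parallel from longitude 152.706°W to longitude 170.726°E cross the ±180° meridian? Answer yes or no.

Naïve |170.726 − -152.706| = 323.432° > 180°, so the shorter arc goes the other way round — across 180°.
Signed shortest Δλ = ((170.726 − -152.706 + 180) mod 360) − 180 = -36.568°.
Going west by 36.568° from -152.706° passes through 180° before reaching +170.726°.

Yes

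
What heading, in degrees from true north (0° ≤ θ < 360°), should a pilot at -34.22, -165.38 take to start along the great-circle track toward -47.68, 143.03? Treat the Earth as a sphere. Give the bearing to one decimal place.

234.5°

Δλ = 143.03 − -165.38 = 308.41°; wrapped into (−180°, 180°]: -51.59°.
θ = atan2( sin Δλ · cos φ₂ , cos φ₁ · sin φ₂ − sin φ₁ · cos φ₂ · cos Δλ )
  = atan2(-0.52756, -0.37616) = -125.489° → normalised to [0°, 360°): 234.511°.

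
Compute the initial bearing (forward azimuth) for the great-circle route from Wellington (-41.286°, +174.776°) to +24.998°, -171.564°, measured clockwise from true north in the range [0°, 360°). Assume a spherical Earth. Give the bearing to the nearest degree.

13°

Δλ = -171.564 − 174.776 = -346.340°; wrapped into (−180°, 180°]: 13.660°.
θ = atan2( sin Δλ · cos φ₂ , cos φ₁ · sin φ₂ − sin φ₁ · cos φ₂ · cos Δλ )
  = atan2(0.21404, 0.89864) = 13.397° → normalised to [0°, 360°): 13.397°.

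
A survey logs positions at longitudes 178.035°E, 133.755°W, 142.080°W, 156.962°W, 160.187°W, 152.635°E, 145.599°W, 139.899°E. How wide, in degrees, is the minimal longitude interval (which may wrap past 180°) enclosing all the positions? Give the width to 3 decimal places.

86.346°

Sort the longitudes: -160.187°, -156.962°, -145.599°, -142.080°, -133.755°, +139.899°, +152.635°, +178.035°.
Eastward gaps between consecutive values (wrapping around): 3.225°, 11.363°, 3.519°, 8.325°, 273.654°, 12.736°, 25.400°, 21.778°.
Largest gap = 273.654° ⇒ minimal covering band is its complement: 360° − 273.654° = 86.346°.
Band runs from +139.899° eastward to -133.755°, crossing the antimeridian.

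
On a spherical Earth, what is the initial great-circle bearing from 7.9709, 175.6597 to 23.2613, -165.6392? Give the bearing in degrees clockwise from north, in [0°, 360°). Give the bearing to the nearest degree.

Δλ = -165.6392 − 175.6597 = -341.2989°; wrapped into (−180°, 180°]: 18.7011°.
θ = atan2( sin Δλ · cos φ₂ , cos φ₁ · sin φ₂ − sin φ₁ · cos φ₂ · cos Δλ )
  = atan2(0.29457, 0.27044) = 47.446° → normalised to [0°, 360°): 47.446°.

47°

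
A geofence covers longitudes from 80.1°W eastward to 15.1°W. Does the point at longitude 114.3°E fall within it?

No

Band width going east from -80.1° to -15.1°: ((-15.1 − -80.1) mod 360) = 65.0°.
Offset of +114.3° east of the west edge: ((114.3 − -80.1) mod 360) = 194.4°.
194.4° > 65.0° ⇒ outside.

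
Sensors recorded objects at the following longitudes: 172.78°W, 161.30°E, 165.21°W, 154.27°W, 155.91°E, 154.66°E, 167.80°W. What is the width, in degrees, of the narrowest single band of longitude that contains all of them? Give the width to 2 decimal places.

51.07°

Sort the longitudes: -172.78°, -167.80°, -165.21°, -154.27°, +154.66°, +155.91°, +161.30°.
Eastward gaps between consecutive values (wrapping around): 4.98°, 2.59°, 10.94°, 308.93°, 1.25°, 5.39°, 25.92°.
Largest gap = 308.93° ⇒ minimal covering band is its complement: 360° − 308.93° = 51.07°.
Band runs from +154.66° eastward to -154.27°, crossing the antimeridian.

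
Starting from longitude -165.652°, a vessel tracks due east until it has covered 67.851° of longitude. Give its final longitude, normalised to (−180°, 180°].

Start at -165.652°; shift +67.851° → -97.801°.
-97.801° already lies in (−180°, 180°].

-97.801°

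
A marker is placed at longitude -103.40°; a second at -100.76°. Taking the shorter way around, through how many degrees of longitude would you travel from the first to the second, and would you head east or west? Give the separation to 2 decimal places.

2.64° east

Raw difference: -100.76 − -103.40 = 2.64°.
Normalise into (−180°, 180°]: 2.64° stays 2.64°.
Positive ⇒ the second point lies to the east; separation 2.64°.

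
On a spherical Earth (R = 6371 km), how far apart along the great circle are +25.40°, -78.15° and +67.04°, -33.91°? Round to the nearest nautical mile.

2981 nmi

Δλ = -33.91 − -78.15 = 44.24°.
Δφ = 67.04 − 25.40 = 41.64°.
a = sin²(Δφ/2) + cos φ₁ · cos φ₂ · sin²(Δλ/2) = 0.176296.
c = 2·atan2(√a, √(1−a)) = 0.86662 rad → d = 6371·c ≈ 5521.22 km ≈ 2981.22 nmi.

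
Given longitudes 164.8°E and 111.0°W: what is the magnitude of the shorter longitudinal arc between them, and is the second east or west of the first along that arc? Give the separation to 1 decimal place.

84.2° east

Raw difference: -111.0 − 164.8 = -275.8°.
Normalise into (−180°, 180°]: -275.8° + 360° = 84.2°.
Positive ⇒ the second point lies to the east; separation 84.2°.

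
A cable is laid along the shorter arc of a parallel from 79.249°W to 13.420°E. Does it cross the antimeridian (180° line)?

No

Signed shortest Δλ = ((13.420 − -79.249 + 180) mod 360) − 180 = 92.669°.
Going east by 92.669° from -79.249° reaches +13.420° without touching 180°.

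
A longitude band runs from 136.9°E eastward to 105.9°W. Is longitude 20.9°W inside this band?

Band width going east from +136.9° to -105.9°: ((-105.9 − 136.9) mod 360) = 117.2°.
Offset of -20.9° east of the west edge: ((-20.9 − 136.9) mod 360) = 202.2°.
202.2° > 117.2° ⇒ outside.

No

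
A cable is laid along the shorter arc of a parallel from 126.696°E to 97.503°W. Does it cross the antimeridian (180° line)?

Naïve |-97.503 − 126.696| = 224.199° > 180°, so the shorter arc goes the other way round — across 180°.
Signed shortest Δλ = ((-97.503 − 126.696 + 180) mod 360) − 180 = 135.801°.
Going east by 135.801° from +126.696° passes through 180° before reaching -97.503°.

Yes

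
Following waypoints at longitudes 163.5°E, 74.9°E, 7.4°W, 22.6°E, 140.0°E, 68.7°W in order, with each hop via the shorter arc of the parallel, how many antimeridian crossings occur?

Leg 1: +163.5° → +74.9°, shortest Δλ = -88.6° (west) — does not cross 180°.
Leg 2: +74.9° → -7.4°, shortest Δλ = -82.3° (west) — does not cross 180°.
Leg 3: -7.4° → +22.6°, shortest Δλ = 30.0° (east) — does not cross 180°.
Leg 4: +22.6° → +140.0°, shortest Δλ = 117.4° (east) — does not cross 180°.
Leg 5: +140.0° → -68.7°, shortest Δλ = 151.3° (east) — crosses 180°.
Total crossings: 1.

1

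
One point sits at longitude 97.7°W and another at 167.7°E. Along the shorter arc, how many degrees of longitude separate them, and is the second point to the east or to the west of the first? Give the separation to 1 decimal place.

Raw difference: 167.7 − -97.7 = 265.4°.
Normalise into (−180°, 180°]: 265.4° − 360° = -94.6°.
Negative ⇒ the second point lies to the west; separation 94.6°.

94.6° west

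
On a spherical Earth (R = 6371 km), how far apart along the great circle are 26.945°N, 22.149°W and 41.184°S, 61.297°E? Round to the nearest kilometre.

Δλ = 61.297 − -22.149 = 83.446°.
Δφ = -41.184 − 26.945 = -68.129°.
a = sin²(Δφ/2) + cos φ₁ · cos φ₂ · sin²(Δλ/2) = 0.610902.
c = 2·atan2(√a, √(1−a)) = 1.79446 rad → d = 6371·c ≈ 11432.51 km.

11433 km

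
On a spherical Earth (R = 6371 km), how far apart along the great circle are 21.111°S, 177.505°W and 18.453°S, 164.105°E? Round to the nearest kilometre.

Δλ = 164.105 − -177.505 = 341.610°; wrapped into (−180°, 180°]: -18.390°.
Δφ = -18.453 − -21.111 = 2.658°.
a = sin²(Δφ/2) + cos φ₁ · cos φ₂ · sin²(Δλ/2) = 0.023134.
c = 2·atan2(√a, √(1−a)) = 0.30538 rad → d = 6371·c ≈ 1945.59 km.

1946 km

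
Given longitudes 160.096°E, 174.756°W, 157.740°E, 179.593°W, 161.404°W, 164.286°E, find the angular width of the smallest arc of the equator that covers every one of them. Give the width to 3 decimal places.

Sort the longitudes: -179.593°, -174.756°, -161.404°, +157.740°, +160.096°, +164.286°.
Eastward gaps between consecutive values (wrapping around): 4.837°, 13.352°, 319.144°, 2.356°, 4.190°, 16.121°.
Largest gap = 319.144° ⇒ minimal covering band is its complement: 360° − 319.144° = 40.856°.
Band runs from +157.740° eastward to -161.404°, crossing the antimeridian.

40.856°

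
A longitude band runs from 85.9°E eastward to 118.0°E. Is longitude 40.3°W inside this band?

No

Band width going east from +85.9° to +118.0°: ((118.0 − 85.9) mod 360) = 32.1°.
Offset of -40.3° east of the west edge: ((-40.3 − 85.9) mod 360) = 233.8°.
233.8° > 32.1° ⇒ outside.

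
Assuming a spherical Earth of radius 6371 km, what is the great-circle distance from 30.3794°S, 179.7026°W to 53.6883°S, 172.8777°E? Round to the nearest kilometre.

2660 km

Δλ = 172.8777 − -179.7026 = 352.5803°; wrapped into (−180°, 180°]: -7.4197°.
Δφ = -53.6883 − -30.3794 = -23.3089°.
a = sin²(Δφ/2) + cos φ₁ · cos φ₂ · sin²(Δλ/2) = 0.042946.
c = 2·atan2(√a, √(1−a)) = 0.41750 rad → d = 6371·c ≈ 2659.86 km.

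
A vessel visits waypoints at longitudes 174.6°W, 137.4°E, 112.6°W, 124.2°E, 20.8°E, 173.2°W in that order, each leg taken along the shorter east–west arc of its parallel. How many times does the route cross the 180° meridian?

Leg 1: -174.6° → +137.4°, shortest Δλ = -48.0° (west) — crosses 180°.
Leg 2: +137.4° → -112.6°, shortest Δλ = 110.0° (east) — crosses 180°.
Leg 3: -112.6° → +124.2°, shortest Δλ = -123.2° (west) — crosses 180°.
Leg 4: +124.2° → +20.8°, shortest Δλ = -103.4° (west) — does not cross 180°.
Leg 5: +20.8° → -173.2°, shortest Δλ = 166.0° (east) — crosses 180°.
Total crossings: 4.

4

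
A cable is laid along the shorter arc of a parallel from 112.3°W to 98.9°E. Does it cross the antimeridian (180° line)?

Naïve |98.9 − -112.3| = 211.2° > 180°, so the shorter arc goes the other way round — across 180°.
Signed shortest Δλ = ((98.9 − -112.3 + 180) mod 360) − 180 = -148.8°.
Going west by 148.8° from -112.3° passes through 180° before reaching +98.9°.

Yes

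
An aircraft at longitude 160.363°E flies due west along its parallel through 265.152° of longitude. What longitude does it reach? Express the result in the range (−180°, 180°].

104.789°W

Start at +160.363°; shift −265.152° → -104.789°.
-104.789° already lies in (−180°, 180°].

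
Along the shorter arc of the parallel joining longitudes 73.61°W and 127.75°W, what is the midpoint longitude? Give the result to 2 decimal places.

Signed shortest Δλ from -73.61° to -127.75° is -54.14°.
Midpoint longitude = -73.61° + (-54.14°)/2 = -73.61° − 27.07° = -100.68°.

100.68°W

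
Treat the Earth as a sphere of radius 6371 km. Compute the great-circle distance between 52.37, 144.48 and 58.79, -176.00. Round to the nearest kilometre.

Δλ = -176.00 − 144.48 = -320.48°; wrapped into (−180°, 180°]: 39.52°.
Δφ = 58.79 − 52.37 = 6.42°.
a = sin²(Δφ/2) + cos φ₁ · cos φ₂ · sin²(Δλ/2) = 0.039297.
c = 2·atan2(√a, √(1−a)) = 0.39911 rad → d = 6371·c ≈ 2542.75 km.

2543 km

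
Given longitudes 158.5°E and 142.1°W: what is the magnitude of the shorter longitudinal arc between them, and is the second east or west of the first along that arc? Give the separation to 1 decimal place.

59.4° east

Raw difference: -142.1 − 158.5 = -300.6°.
Normalise into (−180°, 180°]: -300.6° + 360° = 59.4°.
Positive ⇒ the second point lies to the east; separation 59.4°.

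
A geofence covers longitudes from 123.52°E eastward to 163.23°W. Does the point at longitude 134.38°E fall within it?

Band width going east from +123.52° to -163.23°: ((-163.23 − 123.52) mod 360) = 73.25°.
Offset of +134.38° east of the west edge: ((134.38 − 123.52) mod 360) = 10.86°.
10.86° ≤ 73.25° ⇒ inside.

Yes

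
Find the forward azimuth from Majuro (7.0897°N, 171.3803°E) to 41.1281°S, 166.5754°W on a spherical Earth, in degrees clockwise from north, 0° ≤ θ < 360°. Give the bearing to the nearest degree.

Δλ = -166.5754 − 171.3803 = -337.9557°; wrapped into (−180°, 180°]: 22.0443°.
θ = atan2( sin Δλ · cos φ₂ , cos φ₁ · sin φ₂ − sin φ₁ · cos φ₂ · cos Δλ )
  = atan2(0.28271, -0.73889) = 159.062° → normalised to [0°, 360°): 159.062°.

159°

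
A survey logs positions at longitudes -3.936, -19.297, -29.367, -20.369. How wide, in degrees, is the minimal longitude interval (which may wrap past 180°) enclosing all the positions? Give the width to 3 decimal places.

25.431°

Sort the longitudes: -29.367°, -20.369°, -19.297°, -3.936°.
Eastward gaps between consecutive values (wrapping around): 8.998°, 1.072°, 15.361°, 334.569°.
Largest gap = 334.569° ⇒ minimal covering band is its complement: 360° − 334.569° = 25.431°.
Band runs from -29.367° eastward to -3.936°.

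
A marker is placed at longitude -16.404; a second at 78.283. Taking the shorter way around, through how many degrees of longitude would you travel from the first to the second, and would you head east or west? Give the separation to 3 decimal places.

Raw difference: 78.283 − -16.404 = 94.687°.
Normalise into (−180°, 180°]: 94.687° stays 94.687°.
Positive ⇒ the second point lies to the east; separation 94.687°.

94.687° east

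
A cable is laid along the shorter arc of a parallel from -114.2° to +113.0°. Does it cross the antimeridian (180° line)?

Naïve |113.0 − -114.2| = 227.2° > 180°, so the shorter arc goes the other way round — across 180°.
Signed shortest Δλ = ((113.0 − -114.2 + 180) mod 360) − 180 = -132.8°.
Going west by 132.8° from -114.2° passes through 180° before reaching +113.0°.

Yes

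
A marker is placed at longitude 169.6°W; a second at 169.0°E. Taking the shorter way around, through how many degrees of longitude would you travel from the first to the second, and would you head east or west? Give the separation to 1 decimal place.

Raw difference: 169.0 − -169.6 = 338.6°.
Normalise into (−180°, 180°]: 338.6° − 360° = -21.4°.
Negative ⇒ the second point lies to the west; separation 21.4°.

21.4° west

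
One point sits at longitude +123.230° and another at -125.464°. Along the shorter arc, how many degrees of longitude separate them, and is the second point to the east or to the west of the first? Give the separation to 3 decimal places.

111.306° east

Raw difference: -125.464 − 123.230 = -248.694°.
Normalise into (−180°, 180°]: -248.694° + 360° = 111.306°.
Positive ⇒ the second point lies to the east; separation 111.306°.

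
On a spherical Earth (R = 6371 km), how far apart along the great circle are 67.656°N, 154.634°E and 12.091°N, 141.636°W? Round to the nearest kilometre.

7673 km

Δλ = -141.636 − 154.634 = -296.270°; wrapped into (−180°, 180°]: 63.730°.
Δφ = 12.091 − 67.656 = -55.565°.
a = sin²(Δφ/2) + cos φ₁ · cos φ₂ · sin²(Δλ/2) = 0.320866.
c = 2·atan2(√a, √(1−a)) = 1.20438 rad → d = 6371·c ≈ 7673.13 km.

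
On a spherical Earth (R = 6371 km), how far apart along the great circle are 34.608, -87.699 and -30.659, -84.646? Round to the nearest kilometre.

Δλ = -84.646 − -87.699 = 3.053°.
Δφ = -30.659 − 34.608 = -65.267°.
a = sin²(Δφ/2) + cos φ₁ · cos φ₂ · sin²(Δλ/2) = 0.291307.
c = 2·atan2(√a, √(1−a)) = 1.14023 rad → d = 6371·c ≈ 7264.41 km.

7264 km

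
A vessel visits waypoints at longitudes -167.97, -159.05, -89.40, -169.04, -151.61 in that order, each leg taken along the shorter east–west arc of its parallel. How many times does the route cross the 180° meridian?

Leg 1: -167.97° → -159.05°, shortest Δλ = 8.92° (east) — does not cross 180°.
Leg 2: -159.05° → -89.40°, shortest Δλ = 69.65° (east) — does not cross 180°.
Leg 3: -89.40° → -169.04°, shortest Δλ = -79.64° (west) — does not cross 180°.
Leg 4: -169.04° → -151.61°, shortest Δλ = 17.43° (east) — does not cross 180°.
Total crossings: 0.

0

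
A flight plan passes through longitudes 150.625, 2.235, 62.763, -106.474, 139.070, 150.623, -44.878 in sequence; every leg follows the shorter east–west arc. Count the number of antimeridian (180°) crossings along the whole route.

Leg 1: +150.625° → +2.235°, shortest Δλ = -148.39° (west) — does not cross 180°.
Leg 2: +2.235° → +62.763°, shortest Δλ = 60.528° (east) — does not cross 180°.
Leg 3: +62.763° → -106.474°, shortest Δλ = -169.237° (west) — does not cross 180°.
Leg 4: -106.474° → +139.070°, shortest Δλ = -114.456° (west) — crosses 180°.
Leg 5: +139.070° → +150.623°, shortest Δλ = 11.553° (east) — does not cross 180°.
Leg 6: +150.623° → -44.878°, shortest Δλ = 164.499° (east) — crosses 180°.
Total crossings: 2.

2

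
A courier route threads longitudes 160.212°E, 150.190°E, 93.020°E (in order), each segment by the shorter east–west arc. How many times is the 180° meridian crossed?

Leg 1: +160.212° → +150.190°, shortest Δλ = -10.022° (west) — does not cross 180°.
Leg 2: +150.190° → +93.020°, shortest Δλ = -57.17° (west) — does not cross 180°.
Total crossings: 0.

0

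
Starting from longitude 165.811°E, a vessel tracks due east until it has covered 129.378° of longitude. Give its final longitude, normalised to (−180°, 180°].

Start at +165.811°; shift +129.378° → +295.189°.
+295.189° lies outside (−180°, 180°]; subtract 360° → -64.811°.

64.811°W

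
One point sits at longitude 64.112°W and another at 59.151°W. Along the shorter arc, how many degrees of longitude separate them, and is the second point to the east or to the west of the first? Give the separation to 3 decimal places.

4.961° east

Raw difference: -59.151 − -64.112 = 4.961°.
Normalise into (−180°, 180°]: 4.961° stays 4.961°.
Positive ⇒ the second point lies to the east; separation 4.961°.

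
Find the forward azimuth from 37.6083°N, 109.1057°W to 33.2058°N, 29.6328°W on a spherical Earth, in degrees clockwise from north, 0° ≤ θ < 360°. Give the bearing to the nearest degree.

68°

Δλ = -29.6328 − -109.1057 = 79.4729°.
θ = atan2( sin Δλ · cos φ₂ , cos φ₁ · sin φ₂ − sin φ₁ · cos φ₂ · cos Δλ )
  = atan2(0.82263, 0.34056) = 67.511° → normalised to [0°, 360°): 67.511°.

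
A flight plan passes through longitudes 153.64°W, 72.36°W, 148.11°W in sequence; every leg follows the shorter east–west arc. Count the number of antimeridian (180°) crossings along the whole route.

0

Leg 1: -153.64° → -72.36°, shortest Δλ = 81.28° (east) — does not cross 180°.
Leg 2: -72.36° → -148.11°, shortest Δλ = -75.75° (west) — does not cross 180°.
Total crossings: 0.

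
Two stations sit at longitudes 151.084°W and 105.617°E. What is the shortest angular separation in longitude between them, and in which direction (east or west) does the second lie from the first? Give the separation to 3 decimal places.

Raw difference: 105.617 − -151.084 = 256.701°.
Normalise into (−180°, 180°]: 256.701° − 360° = -103.299°.
Negative ⇒ the second point lies to the west; separation 103.299°.

103.299° west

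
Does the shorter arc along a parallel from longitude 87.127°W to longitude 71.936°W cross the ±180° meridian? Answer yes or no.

Signed shortest Δλ = ((-71.936 − -87.127 + 180) mod 360) − 180 = 15.191°.
Going east by 15.191° from -87.127° reaches -71.936° without touching 180°.

No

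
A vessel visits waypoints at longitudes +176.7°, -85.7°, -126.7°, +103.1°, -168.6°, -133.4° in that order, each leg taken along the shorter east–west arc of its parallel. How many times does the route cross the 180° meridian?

3

Leg 1: +176.7° → -85.7°, shortest Δλ = 97.6° (east) — crosses 180°.
Leg 2: -85.7° → -126.7°, shortest Δλ = -41.0° (west) — does not cross 180°.
Leg 3: -126.7° → +103.1°, shortest Δλ = -130.2° (west) — crosses 180°.
Leg 4: +103.1° → -168.6°, shortest Δλ = 88.3° (east) — crosses 180°.
Leg 5: -168.6° → -133.4°, shortest Δλ = 35.2° (east) — does not cross 180°.
Total crossings: 3.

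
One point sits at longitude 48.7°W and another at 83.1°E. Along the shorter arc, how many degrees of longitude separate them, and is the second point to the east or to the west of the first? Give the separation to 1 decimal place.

Raw difference: 83.1 − -48.7 = 131.8°.
Normalise into (−180°, 180°]: 131.8° stays 131.8°.
Positive ⇒ the second point lies to the east; separation 131.8°.

131.8° east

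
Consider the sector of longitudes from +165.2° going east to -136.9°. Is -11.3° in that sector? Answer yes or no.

Band width going east from +165.2° to -136.9°: ((-136.9 − 165.2) mod 360) = 57.9°.
Offset of -11.3° east of the west edge: ((-11.3 − 165.2) mod 360) = 183.5°.
183.5° > 57.9° ⇒ outside.

No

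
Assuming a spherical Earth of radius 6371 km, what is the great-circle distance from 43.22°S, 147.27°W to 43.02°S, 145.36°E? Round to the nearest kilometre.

Δλ = 145.36 − -147.27 = 292.63°; wrapped into (−180°, 180°]: -67.37°.
Δφ = -43.02 − -43.22 = 0.20°.
a = sin²(Δφ/2) + cos φ₁ · cos φ₂ · sin²(Δλ/2) = 0.163894.
c = 2·atan2(√a, √(1−a)) = 0.83360 rad → d = 6371·c ≈ 5310.88 km.

5311 km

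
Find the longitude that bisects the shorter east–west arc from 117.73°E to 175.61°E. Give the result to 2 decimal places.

Signed shortest Δλ from +117.73° to +175.61° is +57.88°.
Midpoint longitude = +117.73° + (+57.88°)/2 = +117.73° + 28.94° = +146.67°.

146.67°E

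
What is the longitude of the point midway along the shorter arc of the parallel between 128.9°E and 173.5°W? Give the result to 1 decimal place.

157.7°E

Signed shortest Δλ from +128.9° to -173.5° is +57.6°.
Midpoint longitude = +128.9° + (+57.6°)/2 = +128.9° + 28.8° = +157.7°.
(The naïve average (+128.9 + -173.5)/2 = -22.3° is on the wrong side of the globe.)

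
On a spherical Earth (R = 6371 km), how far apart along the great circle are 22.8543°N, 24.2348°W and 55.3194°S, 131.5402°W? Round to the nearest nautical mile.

7108 nmi

Δλ = -131.5402 − -24.2348 = -107.3054°.
Δφ = -55.3194 − 22.8543 = -78.1737°.
a = sin²(Δφ/2) + cos φ₁ · cos φ₂ · sin²(Δλ/2) = 0.737678.
c = 2·atan2(√a, √(1−a)) = 2.06617 rad → d = 6371·c ≈ 13163.54 km ≈ 7107.74 nmi.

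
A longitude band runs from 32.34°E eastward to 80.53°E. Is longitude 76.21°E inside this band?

Band width going east from +32.34° to +80.53°: ((80.53 − 32.34) mod 360) = 48.19°.
Offset of +76.21° east of the west edge: ((76.21 − 32.34) mod 360) = 43.87°.
43.87° ≤ 48.19° ⇒ inside.

Yes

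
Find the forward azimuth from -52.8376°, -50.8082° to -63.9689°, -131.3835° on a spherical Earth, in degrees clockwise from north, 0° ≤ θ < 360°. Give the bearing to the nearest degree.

222°

Δλ = -131.3835 − -50.8082 = -80.5753°.
θ = atan2( sin Δλ · cos φ₂ , cos φ₁ · sin φ₂ − sin φ₁ · cos φ₂ · cos Δλ )
  = atan2(-0.43294, -0.48553) = -138.277° → normalised to [0°, 360°): 221.723°.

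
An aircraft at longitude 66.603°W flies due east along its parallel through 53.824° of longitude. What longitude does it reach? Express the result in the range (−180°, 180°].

Start at -66.603°; shift +53.824° → -12.779°.
-12.779° already lies in (−180°, 180°].

12.779°W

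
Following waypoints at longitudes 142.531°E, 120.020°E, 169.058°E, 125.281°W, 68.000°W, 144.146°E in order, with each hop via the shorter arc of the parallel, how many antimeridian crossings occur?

2

Leg 1: +142.531° → +120.020°, shortest Δλ = -22.511° (west) — does not cross 180°.
Leg 2: +120.020° → +169.058°, shortest Δλ = 49.038° (east) — does not cross 180°.
Leg 3: +169.058° → -125.281°, shortest Δλ = 65.661° (east) — crosses 180°.
Leg 4: -125.281° → -68.000°, shortest Δλ = 57.281° (east) — does not cross 180°.
Leg 5: -68.000° → +144.146°, shortest Δλ = -147.854° (west) — crosses 180°.
Total crossings: 2.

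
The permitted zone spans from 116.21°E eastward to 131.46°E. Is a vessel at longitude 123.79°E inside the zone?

Yes

Band width going east from +116.21° to +131.46°: ((131.46 − 116.21) mod 360) = 15.25°.
Offset of +123.79° east of the west edge: ((123.79 − 116.21) mod 360) = 7.58°.
7.58° ≤ 15.25° ⇒ inside.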